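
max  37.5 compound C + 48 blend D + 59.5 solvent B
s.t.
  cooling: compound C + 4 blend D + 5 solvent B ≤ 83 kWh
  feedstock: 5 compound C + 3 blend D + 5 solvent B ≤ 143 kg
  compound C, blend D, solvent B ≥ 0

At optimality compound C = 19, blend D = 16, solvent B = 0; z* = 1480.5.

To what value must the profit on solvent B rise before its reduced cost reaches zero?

Check each constraint at x*: cooling 83/83 (tight); feedstock 143/143 (tight).
From A_Bᵀ y = c: 1·y_cooling + 5·y_feedstock = 37.5; 4·y_cooling + 3·y_feedstock = 48.
This yields shadow prices y_cooling = 7.5, y_feedstock = 6.
solvent B enters the basis when its profit ≥ yᵀa₃ = 7.5·5 + 6·5 = 67.5.

67.5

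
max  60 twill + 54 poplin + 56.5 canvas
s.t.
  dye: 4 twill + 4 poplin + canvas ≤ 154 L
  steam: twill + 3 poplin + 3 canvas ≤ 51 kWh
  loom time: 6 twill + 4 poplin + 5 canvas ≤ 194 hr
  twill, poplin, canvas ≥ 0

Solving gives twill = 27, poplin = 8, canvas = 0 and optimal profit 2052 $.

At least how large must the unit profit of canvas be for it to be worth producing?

63

At the optimum: dye uses 140 of 154 (slack = 14); steam uses 51 of 51 (binding); loom time uses 194 of 194 (binding).
Since dye is not tight, its dual is 0.
From A_Bᵀ y = c: 1·y_steam + 6·y_loom time = 60; 3·y_steam + 4·y_loom time = 54.
→ y_steam = 6 and y_loom time = 9.
canvas enters the basis when its profit ≥ yᵀa₃ = 6·3 + 9·5 = 63.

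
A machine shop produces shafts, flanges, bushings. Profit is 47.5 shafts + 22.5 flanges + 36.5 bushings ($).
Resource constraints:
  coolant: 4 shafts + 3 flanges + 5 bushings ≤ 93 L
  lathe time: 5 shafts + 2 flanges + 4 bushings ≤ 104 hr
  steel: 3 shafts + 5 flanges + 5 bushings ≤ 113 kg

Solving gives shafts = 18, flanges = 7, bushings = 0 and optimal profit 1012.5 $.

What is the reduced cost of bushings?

Check each constraint at x*: coolant 93/93 (tight); lathe time 104/104 (tight); steel 89/113 (slack 24).
By complementary slackness, y = 0 for the non-binding constraint.
From A_Bᵀ y = c: 4·y_coolant + 5·y_lathe time = 47.5; 3·y_coolant + 2·y_lathe time = 22.5.
This yields shadow prices y_coolant = 2.5, y_lathe time = 7.5.
Reduced cost of bushings: c₃ − yᵀa₃ = 36.5 − (2.5·5 + 7.5·4) = 36.5 − 42.5 = -6.

-6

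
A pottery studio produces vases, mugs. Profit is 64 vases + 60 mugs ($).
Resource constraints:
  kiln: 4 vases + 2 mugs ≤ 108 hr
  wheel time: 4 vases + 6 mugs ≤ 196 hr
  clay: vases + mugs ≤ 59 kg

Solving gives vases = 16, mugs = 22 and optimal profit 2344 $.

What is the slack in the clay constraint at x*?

21

clay used = 1·16 + 1·22 = 38; slack = 59 − 38 = 21.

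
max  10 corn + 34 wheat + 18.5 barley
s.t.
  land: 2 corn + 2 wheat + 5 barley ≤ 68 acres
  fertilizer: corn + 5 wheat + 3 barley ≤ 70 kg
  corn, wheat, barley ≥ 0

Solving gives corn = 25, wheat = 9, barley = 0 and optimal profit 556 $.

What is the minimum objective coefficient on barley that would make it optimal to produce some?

At the optimum: land uses 68 of 68 (binding); fertilizer uses 70 of 70 (binding).
The binding rows give the dual system: 2·y_land + 1·y_fertilizer = 10 and 2·y_land + 5·y_fertilizer = 34.
→ y_land = 2 and y_fertilizer = 6.
barley enters the basis when its profit ≥ yᵀa₃ = 2·5 + 6·3 = 28.

28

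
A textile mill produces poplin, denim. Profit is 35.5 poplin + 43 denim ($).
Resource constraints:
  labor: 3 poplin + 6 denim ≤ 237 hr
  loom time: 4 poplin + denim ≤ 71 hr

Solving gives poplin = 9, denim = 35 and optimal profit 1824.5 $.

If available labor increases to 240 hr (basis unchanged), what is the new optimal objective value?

Check each constraint at x*: labor 237/237 (tight); loom time 71/71 (tight).
From A_Bᵀ y = c: 3·y_labor + 4·y_loom time = 35.5; 6·y_labor + 1·y_loom time = 43.
Solving: y_labor = 6.5, y_loom time = 4.
Δz = y_labor·Δb = 6.5 × (3) = 19.5, so new z* = 1824.5 + 19.5 = 1844.

1844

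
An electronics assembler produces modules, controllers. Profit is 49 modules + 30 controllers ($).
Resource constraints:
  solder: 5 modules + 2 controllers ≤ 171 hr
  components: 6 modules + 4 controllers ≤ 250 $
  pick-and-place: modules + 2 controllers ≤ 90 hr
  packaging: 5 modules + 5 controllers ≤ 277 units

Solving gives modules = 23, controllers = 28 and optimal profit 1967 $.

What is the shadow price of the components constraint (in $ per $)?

6.5

At the optimum: solder uses 171 of 171 (binding); components uses 250 of 250 (binding); pick-and-place uses 79 of 90 (slack = 11); packaging uses 255 of 277 (slack = 22).
Slack constraints have shadow price 0 (complementary slackness).
From A_Bᵀ y = c: 5·y_solder + 6·y_components = 49; 2·y_solder + 4·y_components = 30.
Solving: y_solder = 2, y_components = 6.5.
Shadow price of components = 6.5.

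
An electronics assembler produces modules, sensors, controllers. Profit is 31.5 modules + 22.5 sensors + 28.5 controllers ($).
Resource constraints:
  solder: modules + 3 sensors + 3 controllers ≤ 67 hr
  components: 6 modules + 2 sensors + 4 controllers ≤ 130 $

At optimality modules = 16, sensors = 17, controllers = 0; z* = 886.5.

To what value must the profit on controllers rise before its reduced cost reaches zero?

Check each constraint at x*: solder 67/67 (tight); components 130/130 (tight).
The binding rows give the dual system: 1·y_solder + 6·y_components = 31.5 and 3·y_solder + 2·y_components = 22.5.
→ y_solder = 4.5 and y_components = 4.5.
controllers enters the basis when its profit ≥ yᵀa₃ = 4.5·3 + 4.5·4 = 31.5.

31.5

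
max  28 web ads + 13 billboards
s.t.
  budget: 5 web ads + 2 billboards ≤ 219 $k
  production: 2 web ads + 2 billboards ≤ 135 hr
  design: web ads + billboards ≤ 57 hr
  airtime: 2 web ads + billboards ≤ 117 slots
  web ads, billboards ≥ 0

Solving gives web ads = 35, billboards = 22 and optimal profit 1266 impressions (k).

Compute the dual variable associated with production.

0

At the optimum: budget uses 219 of 219 (binding); production uses 114 of 135 (slack = 21); design uses 57 of 57 (binding); airtime uses 92 of 117 (slack = 25).
Since production, airtime are not tight, their duals are 0.
The binding rows give the dual system: 5·y_budget + 1·y_design = 28 and 2·y_budget + 1·y_design = 13.
→ y_budget = 5 and y_design = 3.
Shadow price of production = 0.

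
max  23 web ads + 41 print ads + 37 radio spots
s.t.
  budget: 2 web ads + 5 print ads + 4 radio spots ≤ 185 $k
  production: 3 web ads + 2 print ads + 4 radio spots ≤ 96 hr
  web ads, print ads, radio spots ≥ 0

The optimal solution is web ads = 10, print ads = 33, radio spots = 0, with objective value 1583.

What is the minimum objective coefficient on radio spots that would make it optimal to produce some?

Both budget and production are binding at x*.
Dual feasibility on the basic columns requires 2·y_budget + 3·y_production = 23, 5·y_budget + 2·y_production = 41.
→ y_budget = 7 and y_production = 3.
radio spots enters the basis when its profit ≥ yᵀa₃ = 7·4 + 3·4 = 40.

40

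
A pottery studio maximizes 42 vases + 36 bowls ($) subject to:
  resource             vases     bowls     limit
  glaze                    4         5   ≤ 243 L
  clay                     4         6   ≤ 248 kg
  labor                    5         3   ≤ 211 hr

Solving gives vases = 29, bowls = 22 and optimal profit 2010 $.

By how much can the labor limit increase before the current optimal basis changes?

Binding constraints: clay, labor. The basis is B = [[4,6],[5,3]] with det -18.
Per unit increase in labor, x* moves by d = (0.3333, -0.2222).
The basis stays optimal until glaze becomes binding; allowable increase = 76.5 hr.

76.5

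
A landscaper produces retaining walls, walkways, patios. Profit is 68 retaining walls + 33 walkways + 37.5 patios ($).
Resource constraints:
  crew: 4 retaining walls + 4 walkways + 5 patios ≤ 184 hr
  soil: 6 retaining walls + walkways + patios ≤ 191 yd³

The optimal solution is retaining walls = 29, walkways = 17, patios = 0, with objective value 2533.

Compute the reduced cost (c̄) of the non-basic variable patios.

-2

At the optimum: crew uses 184 of 184 (binding); soil uses 191 of 191 (binding).
The binding rows give the dual system: 4·y_crew + 6·y_soil = 68 and 4·y_crew + 1·y_soil = 33.
Solving: y_crew = 6.5, y_soil = 7.
Reduced cost of patios: c₃ − yᵀa₃ = 37.5 − (6.5·5 + 7·1) = 37.5 − 39.5 = -2.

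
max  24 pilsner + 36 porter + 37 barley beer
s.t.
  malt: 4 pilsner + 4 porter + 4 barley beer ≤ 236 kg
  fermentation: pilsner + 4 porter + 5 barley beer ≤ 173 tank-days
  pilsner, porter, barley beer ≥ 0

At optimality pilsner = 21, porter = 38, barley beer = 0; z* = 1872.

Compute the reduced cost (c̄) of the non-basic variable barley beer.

Check each constraint at x*: malt 236/236 (tight); fermentation 173/173 (tight).
From A_Bᵀ y = c: 4·y_malt + 1·y_fermentation = 24; 4·y_malt + 4·y_fermentation = 36.
→ y_malt = 5 and y_fermentation = 4.
Reduced cost of barley beer: c₃ − yᵀa₃ = 37 − (5·4 + 4·5) = 37 − 40 = -3.

-3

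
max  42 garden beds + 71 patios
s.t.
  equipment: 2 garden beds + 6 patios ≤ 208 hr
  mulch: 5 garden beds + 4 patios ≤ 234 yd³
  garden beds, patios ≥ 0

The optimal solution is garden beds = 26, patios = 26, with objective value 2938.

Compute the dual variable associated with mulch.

5

Both equipment and mulch are binding at x*.
From A_Bᵀ y = c: 2·y_equipment + 5·y_mulch = 42; 6·y_equipment + 4·y_mulch = 71.
→ y_equipment = 8.5 and y_mulch = 5.
Shadow price of mulch = 5.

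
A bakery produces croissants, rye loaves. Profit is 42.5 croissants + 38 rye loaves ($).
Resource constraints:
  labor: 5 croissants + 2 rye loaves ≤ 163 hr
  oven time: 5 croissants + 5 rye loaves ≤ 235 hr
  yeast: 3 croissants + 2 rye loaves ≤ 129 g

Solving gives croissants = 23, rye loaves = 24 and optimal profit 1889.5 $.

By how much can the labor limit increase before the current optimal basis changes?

36

Binding constraints: labor, oven time. The basis is B = [[5,2],[5,5]] with det 15.
Per unit increase in labor, x* moves by d = (0.3333, -0.3333).
The basis stays optimal until yeast becomes binding; allowable increase = 36 hr.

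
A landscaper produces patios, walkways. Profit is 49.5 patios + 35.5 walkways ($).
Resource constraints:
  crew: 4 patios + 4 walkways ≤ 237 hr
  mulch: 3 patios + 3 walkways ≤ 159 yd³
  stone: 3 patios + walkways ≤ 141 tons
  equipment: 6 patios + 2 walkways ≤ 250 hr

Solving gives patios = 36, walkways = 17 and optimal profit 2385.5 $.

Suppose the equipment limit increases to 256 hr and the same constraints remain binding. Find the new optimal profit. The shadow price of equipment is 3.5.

2406.5

Δb = 6, so new z* = 2385.5 + (3.5)·(6) = 2385.5 + 21 = 2406.5.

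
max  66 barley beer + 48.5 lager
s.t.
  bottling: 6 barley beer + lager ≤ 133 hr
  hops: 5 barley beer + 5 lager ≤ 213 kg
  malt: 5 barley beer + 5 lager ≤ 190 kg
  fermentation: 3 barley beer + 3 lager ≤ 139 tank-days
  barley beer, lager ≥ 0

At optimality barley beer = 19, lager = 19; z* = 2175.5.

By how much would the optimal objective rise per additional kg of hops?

0

At the optimum: bottling uses 133 of 133 (binding); hops uses 190 of 213 (slack = 23); malt uses 190 of 190 (binding); fermentation uses 114 of 139 (slack = 25).
Since hops, fermentation are not tight, their duals are 0.
From A_Bᵀ y = c: 6·y_bottling + 5·y_malt = 66; 1·y_bottling + 5·y_malt = 48.5.
Solving: y_bottling = 3.5, y_malt = 9.
Shadow price of hops = 0.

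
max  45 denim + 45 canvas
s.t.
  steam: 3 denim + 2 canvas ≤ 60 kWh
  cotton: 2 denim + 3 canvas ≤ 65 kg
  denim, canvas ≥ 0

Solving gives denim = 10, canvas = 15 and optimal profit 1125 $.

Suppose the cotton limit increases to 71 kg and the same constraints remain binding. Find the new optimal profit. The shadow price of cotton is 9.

Δb = 6, so new z* = 1125 + (9)·(6) = 1125 + 54 = 1179.

1179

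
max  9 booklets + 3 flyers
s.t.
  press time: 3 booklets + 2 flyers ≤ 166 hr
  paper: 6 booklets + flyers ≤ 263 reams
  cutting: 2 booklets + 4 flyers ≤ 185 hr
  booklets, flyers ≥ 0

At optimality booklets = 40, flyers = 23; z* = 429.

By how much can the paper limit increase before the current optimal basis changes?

Binding constraints: press time, paper. The basis is B = [[3,2],[6,1]] with det -9.
Per unit increase in paper, x* moves by d = (0.2222, -0.3333).
The basis stays optimal until flyers reaches 0; allowable increase = 69 reams.

69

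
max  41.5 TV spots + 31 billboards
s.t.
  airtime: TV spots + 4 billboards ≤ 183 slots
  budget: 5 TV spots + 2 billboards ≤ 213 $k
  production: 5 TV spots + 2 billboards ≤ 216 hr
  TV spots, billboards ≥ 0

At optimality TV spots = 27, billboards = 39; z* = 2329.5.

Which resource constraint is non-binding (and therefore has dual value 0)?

production

airtime: 183/183 (binding)
budget: 213/213 (binding)
production: 213/216 (slack 3)
By complementary slackness, a constraint with positive slack has shadow price 0 → production.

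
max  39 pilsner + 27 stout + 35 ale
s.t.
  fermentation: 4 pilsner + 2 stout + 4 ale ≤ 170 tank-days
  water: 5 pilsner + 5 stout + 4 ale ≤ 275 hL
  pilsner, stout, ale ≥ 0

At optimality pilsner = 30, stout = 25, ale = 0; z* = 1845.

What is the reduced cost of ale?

At the optimum: fermentation uses 170 of 170 (binding); water uses 275 of 275 (binding).
The binding rows give the dual system: 4·y_fermentation + 5·y_water = 39 and 2·y_fermentation + 5·y_water = 27.
Solving: y_fermentation = 6, y_water = 3.
Reduced cost of ale: c₃ − yᵀa₃ = 35 − (6·4 + 3·4) = 35 − 36 = -1.

-1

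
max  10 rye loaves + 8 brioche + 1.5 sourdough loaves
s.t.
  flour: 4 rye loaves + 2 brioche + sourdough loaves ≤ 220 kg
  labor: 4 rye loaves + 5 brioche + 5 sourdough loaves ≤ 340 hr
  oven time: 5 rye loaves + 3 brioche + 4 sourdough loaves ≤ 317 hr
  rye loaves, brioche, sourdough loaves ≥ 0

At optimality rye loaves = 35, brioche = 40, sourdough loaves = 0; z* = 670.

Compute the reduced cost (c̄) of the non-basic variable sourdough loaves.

-5

Binding: flour and labor. Non-binding: oven time (22 unused).
Slack constraints have shadow price 0 (complementary slackness).
Dual feasibility on the basic columns requires 4·y_flour + 4·y_labor = 10, 2·y_flour + 5·y_labor = 8.
Solving: y_flour = 1.5, y_labor = 1.
Reduced cost of sourdough loaves: c₃ − yᵀa₃ = 1.5 − (1.5·1 + 1·5) = 1.5 − 6.5 = -5.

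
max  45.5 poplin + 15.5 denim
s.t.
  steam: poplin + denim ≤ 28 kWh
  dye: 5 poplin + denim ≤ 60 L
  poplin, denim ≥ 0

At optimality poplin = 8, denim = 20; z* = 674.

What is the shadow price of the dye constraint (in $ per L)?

7.5

Both steam and dye are binding at x*.
From A_Bᵀ y = c: 1·y_steam + 5·y_dye = 45.5; 1·y_steam + 1·y_dye = 15.5.
Solving: y_steam = 8, y_dye = 7.5.
Shadow price of dye = 7.5.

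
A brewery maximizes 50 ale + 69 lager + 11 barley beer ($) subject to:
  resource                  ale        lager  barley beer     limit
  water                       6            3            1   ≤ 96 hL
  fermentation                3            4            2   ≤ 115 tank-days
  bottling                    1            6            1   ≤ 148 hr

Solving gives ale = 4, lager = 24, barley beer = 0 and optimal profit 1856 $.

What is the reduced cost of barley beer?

-4

At the optimum: water uses 96 of 96 (binding); fermentation uses 108 of 115 (slack = 7); bottling uses 148 of 148 (binding).
Slack constraints have shadow price 0 (complementary slackness).
Dual feasibility on the basic columns requires 6·y_water + 1·y_bottling = 50, 3·y_water + 6·y_bottling = 69.
Solving: y_water = 7, y_bottling = 8.
Reduced cost of barley beer: c₃ − yᵀa₃ = 11 − (7·1 + 8·1) = 11 − 15 = -4.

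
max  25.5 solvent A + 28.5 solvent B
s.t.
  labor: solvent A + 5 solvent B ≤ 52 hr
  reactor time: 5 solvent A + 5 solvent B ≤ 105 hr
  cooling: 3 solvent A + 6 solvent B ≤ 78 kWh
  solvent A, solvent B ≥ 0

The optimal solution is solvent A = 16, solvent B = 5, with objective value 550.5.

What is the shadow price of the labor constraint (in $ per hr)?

Binding: reactor time and cooling. Non-binding: labor (11 unused).
By complementary slackness, y = 0 for the non-binding constraint.
Dual feasibility on the basic columns requires 5·y_reactor time + 3·y_cooling = 25.5, 5·y_reactor time + 6·y_cooling = 28.5.
→ y_reactor time = 4.5 and y_cooling = 1.
Shadow price of labor = 0.

0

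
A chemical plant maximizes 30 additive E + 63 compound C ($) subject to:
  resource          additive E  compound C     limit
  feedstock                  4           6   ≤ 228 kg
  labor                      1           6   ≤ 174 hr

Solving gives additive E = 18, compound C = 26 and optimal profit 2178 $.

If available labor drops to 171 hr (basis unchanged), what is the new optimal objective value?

Both feedstock and labor are binding at x*.
The binding rows give the dual system: 4·y_feedstock + 1·y_labor = 30 and 6·y_feedstock + 6·y_labor = 63.
This yields shadow prices y_feedstock = 6.5, y_labor = 4.
Δz = y_labor·Δb = 4 × (-3) = -12, so new z* = 2178 − 12 = 2166.

2166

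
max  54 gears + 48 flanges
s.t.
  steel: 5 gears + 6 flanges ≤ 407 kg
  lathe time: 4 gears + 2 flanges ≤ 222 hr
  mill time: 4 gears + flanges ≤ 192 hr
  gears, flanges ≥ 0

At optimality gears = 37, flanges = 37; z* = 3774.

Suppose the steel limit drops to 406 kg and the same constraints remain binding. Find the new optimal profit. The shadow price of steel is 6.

Δb = -1, so new z* = 3774 + (6)·(-1) = 3774 − 6 = 3768.

3768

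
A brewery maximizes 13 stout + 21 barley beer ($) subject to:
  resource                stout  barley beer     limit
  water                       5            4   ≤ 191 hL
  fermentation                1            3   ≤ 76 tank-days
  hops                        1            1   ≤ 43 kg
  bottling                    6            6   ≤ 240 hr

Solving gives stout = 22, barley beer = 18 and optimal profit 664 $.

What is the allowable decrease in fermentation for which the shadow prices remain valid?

18

Binding constraints: fermentation, bottling. The basis is B = [[1,3],[6,6]] with det -12.
Per unit decrease in fermentation, x* moves by d = (0.5, -0.5).
The basis stays optimal until water becomes binding; allowable decrease = 18 tank-days.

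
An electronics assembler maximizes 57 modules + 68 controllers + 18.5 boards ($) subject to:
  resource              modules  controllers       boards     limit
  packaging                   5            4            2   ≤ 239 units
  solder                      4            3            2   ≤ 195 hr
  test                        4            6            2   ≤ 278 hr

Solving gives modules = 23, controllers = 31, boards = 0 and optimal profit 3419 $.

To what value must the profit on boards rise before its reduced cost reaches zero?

Check each constraint at x*: packaging 239/239 (tight); solder 185/195 (slack 10); test 278/278 (tight).
By complementary slackness, y = 0 for the non-binding constraint.
From A_Bᵀ y = c: 5·y_packaging + 4·y_test = 57; 4·y_packaging + 6·y_test = 68.
Solving: y_packaging = 5, y_test = 8.
boards enters the basis when its profit ≥ yᵀa₃ = 5·2 + 8·2 = 26.

26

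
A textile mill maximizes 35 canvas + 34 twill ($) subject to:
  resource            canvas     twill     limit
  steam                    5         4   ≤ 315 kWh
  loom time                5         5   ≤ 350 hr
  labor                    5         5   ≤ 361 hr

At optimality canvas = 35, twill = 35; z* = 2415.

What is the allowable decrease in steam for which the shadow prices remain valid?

35

Binding constraints: steam, loom time. The basis is B = [[5,4],[5,5]] with det 5.
Per unit decrease in steam, x* moves by d = (-1, 1).
The basis stays optimal until canvas reaches 0; allowable decrease = 35 kWh.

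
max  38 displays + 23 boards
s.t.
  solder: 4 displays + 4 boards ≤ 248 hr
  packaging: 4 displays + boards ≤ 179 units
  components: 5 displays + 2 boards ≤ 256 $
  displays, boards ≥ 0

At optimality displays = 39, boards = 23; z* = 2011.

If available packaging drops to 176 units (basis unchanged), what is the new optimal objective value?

Check each constraint at x*: solder 248/248 (tight); packaging 179/179 (tight); components 241/256 (slack 15).
Since components is not tight, its dual is 0.
Dual feasibility on the basic columns requires 4·y_solder + 4·y_packaging = 38, 4·y_solder + 1·y_packaging = 23.
This yields shadow prices y_solder = 4.5, y_packaging = 5.
Δz = y_packaging·Δb = 5 × (-3) = -15, so new z* = 2011 − 15 = 1996.

1996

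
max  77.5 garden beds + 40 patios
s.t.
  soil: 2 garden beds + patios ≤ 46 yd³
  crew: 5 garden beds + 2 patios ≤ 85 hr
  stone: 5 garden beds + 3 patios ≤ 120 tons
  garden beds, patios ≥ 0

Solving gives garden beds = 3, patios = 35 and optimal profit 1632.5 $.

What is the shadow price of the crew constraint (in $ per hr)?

Binding: crew and stone. Non-binding: soil (5 unused).
By complementary slackness, y = 0 for the non-binding constraint.
From A_Bᵀ y = c: 5·y_crew + 5·y_stone = 77.5; 2·y_crew + 3·y_stone = 40.
Solving: y_crew = 6.5, y_stone = 9.
Shadow price of crew = 6.5.

6.5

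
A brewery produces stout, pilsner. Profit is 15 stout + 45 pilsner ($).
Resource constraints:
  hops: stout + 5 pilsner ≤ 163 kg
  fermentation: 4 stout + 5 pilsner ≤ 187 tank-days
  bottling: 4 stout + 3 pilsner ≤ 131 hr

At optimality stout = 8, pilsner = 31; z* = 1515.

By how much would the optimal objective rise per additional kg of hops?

7

Check each constraint at x*: hops 163/163 (tight); fermentation 187/187 (tight); bottling 125/131 (slack 6).
By complementary slackness, y = 0 for the non-binding constraint.
From A_Bᵀ y = c: 1·y_hops + 4·y_fermentation = 15; 5·y_hops + 5·y_fermentation = 45.
This yields shadow prices y_hops = 7, y_fermentation = 2.
Shadow price of hops = 7.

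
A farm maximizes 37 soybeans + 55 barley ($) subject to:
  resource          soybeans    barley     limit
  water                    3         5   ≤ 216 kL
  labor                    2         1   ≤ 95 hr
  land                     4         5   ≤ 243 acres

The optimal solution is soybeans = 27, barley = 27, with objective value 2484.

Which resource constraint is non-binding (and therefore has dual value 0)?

water: 216/216 (binding)
labor: 81/95 (slack 14)
land: 243/243 (binding)
By complementary slackness, a constraint with positive slack has shadow price 0 → labor.

labor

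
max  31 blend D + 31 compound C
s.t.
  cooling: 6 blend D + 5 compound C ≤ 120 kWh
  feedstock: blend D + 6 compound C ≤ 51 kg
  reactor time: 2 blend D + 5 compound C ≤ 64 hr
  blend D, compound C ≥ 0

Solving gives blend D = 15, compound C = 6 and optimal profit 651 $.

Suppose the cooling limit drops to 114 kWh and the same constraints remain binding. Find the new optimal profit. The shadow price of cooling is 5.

Δb = -6, so new z* = 651 + (5)·(-6) = 651 − 30 = 621.

621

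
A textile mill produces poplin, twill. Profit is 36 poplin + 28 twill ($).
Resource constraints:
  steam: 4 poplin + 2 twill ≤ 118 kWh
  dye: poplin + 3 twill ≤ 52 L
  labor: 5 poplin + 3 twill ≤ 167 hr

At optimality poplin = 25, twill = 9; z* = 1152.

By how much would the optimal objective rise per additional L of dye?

Check each constraint at x*: steam 118/118 (tight); dye 52/52 (tight); labor 152/167 (slack 15).
By complementary slackness, y = 0 for the non-binding constraint.
From A_Bᵀ y = c: 4·y_steam + 1·y_dye = 36; 2·y_steam + 3·y_dye = 28.
Solving: y_steam = 8, y_dye = 4.
Shadow price of dye = 4.

4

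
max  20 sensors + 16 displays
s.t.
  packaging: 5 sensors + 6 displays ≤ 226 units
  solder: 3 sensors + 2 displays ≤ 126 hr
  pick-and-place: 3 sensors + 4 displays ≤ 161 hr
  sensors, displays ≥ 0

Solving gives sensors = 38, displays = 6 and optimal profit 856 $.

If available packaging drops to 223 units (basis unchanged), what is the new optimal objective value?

853

At the optimum: packaging uses 226 of 226 (binding); solder uses 126 of 126 (binding); pick-and-place uses 138 of 161 (slack = 23).
Slack constraints have shadow price 0 (complementary slackness).
Dual feasibility on the basic columns requires 5·y_packaging + 3·y_solder = 20, 6·y_packaging + 2·y_solder = 16.
This yields shadow prices y_packaging = 1, y_solder = 5.
Δz = y_packaging·Δb = 1 × (-3) = -3, so new z* = 856 − 3 = 853.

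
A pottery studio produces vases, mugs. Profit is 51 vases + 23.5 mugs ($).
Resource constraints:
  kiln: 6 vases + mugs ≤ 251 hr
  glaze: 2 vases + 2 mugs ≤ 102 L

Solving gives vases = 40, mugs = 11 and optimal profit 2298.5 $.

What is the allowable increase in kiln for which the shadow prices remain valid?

Binding constraints: kiln, glaze. The basis is B = [[6,1],[2,2]] with det 10.
Per unit increase in kiln, x* moves by d = (0.2, -0.2).
The basis stays optimal until mugs reaches 0; allowable increase = 55 hr.

55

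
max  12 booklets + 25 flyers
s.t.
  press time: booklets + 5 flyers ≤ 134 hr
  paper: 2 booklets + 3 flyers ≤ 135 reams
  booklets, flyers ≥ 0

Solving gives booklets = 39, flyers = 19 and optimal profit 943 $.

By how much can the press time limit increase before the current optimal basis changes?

91

Binding constraints: press time, paper. The basis is B = [[1,5],[2,3]] with det -7.
Per unit increase in press time, x* moves by d = (-0.4286, 0.2857).
The basis stays optimal until booklets reaches 0; allowable increase = 91 hr.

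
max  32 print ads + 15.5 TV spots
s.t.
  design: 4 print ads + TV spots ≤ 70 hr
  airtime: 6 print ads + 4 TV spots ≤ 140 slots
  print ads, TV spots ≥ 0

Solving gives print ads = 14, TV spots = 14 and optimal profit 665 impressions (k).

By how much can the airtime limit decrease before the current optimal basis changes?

35

Binding constraints: design, airtime. The basis is B = [[4,1],[6,4]] with det 10.
Per unit decrease in airtime, x* moves by d = (0.1, -0.4).
The basis stays optimal until TV spots reaches 0; allowable decrease = 35 slots.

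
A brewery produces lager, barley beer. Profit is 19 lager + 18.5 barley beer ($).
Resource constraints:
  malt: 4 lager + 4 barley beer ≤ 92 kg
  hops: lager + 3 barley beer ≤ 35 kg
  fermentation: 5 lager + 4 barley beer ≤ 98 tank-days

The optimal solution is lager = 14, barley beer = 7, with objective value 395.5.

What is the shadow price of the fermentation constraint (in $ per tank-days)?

Binding: hops and fermentation. Non-binding: malt (8 unused).
Slack constraints have shadow price 0 (complementary slackness).
Dual feasibility on the basic columns requires 1·y_hops + 5·y_fermentation = 19, 3·y_hops + 4·y_fermentation = 18.5.
This yields shadow prices y_hops = 1.5, y_fermentation = 3.5.
Shadow price of fermentation = 3.5.

3.5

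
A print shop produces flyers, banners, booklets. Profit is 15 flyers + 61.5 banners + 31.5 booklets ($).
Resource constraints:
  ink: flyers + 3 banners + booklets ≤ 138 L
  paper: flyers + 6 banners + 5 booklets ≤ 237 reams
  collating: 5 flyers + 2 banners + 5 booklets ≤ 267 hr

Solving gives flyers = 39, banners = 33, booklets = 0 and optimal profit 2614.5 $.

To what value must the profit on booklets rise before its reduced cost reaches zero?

37

Check each constraint at x*: ink 138/138 (tight); paper 237/237 (tight); collating 261/267 (slack 6).
Slack constraints have shadow price 0 (complementary slackness).
Dual feasibility on the basic columns requires 1·y_ink + 1·y_paper = 15, 3·y_ink + 6·y_paper = 61.5.
This yields shadow prices y_ink = 9.5, y_paper = 5.5.
booklets enters the basis when its profit ≥ yᵀa₃ = 9.5·1 + 5.5·5 = 37.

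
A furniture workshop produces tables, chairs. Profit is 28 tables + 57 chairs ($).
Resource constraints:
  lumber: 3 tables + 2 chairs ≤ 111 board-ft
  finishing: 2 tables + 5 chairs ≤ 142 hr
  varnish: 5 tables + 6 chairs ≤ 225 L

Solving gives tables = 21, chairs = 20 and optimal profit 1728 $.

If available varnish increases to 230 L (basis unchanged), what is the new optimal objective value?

1738

Check each constraint at x*: lumber 103/111 (slack 8); finishing 142/142 (tight); varnish 225/225 (tight).
Slack constraints have shadow price 0 (complementary slackness).
From A_Bᵀ y = c: 2·y_finishing + 5·y_varnish = 28; 5·y_finishing + 6·y_varnish = 57.
→ y_finishing = 9 and y_varnish = 2.
Δz = y_varnish·Δb = 2 × (5) = 10, so new z* = 1728 + 10 = 1738.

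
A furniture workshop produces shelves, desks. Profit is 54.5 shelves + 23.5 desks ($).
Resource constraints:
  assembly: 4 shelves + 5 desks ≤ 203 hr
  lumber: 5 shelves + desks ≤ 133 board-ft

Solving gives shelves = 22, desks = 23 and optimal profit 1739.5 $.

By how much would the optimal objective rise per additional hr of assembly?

3

At the optimum: assembly uses 203 of 203 (binding); lumber uses 133 of 133 (binding).
From A_Bᵀ y = c: 4·y_assembly + 5·y_lumber = 54.5; 5·y_assembly + 1·y_lumber = 23.5.
Solving: y_assembly = 3, y_lumber = 8.5.
Shadow price of assembly = 3.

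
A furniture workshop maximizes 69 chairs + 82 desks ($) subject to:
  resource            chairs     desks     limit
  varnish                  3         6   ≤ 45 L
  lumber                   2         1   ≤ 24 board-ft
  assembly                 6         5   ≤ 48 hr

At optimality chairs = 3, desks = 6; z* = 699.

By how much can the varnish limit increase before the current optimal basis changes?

Binding constraints: varnish, assembly. The basis is B = [[3,6],[6,5]] with det -21.
Per unit increase in varnish, x* moves by d = (-0.2381, 0.2857).
The basis stays optimal until chairs reaches 0; allowable increase = 12.6 L.

12.6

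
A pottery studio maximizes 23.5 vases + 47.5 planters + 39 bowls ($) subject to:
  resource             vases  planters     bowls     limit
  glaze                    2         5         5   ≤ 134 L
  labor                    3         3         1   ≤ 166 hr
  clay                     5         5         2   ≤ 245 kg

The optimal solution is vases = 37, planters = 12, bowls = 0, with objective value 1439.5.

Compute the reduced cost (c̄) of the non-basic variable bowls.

-4

Check each constraint at x*: glaze 134/134 (tight); labor 147/166 (slack 19); clay 245/245 (tight).
Since labor is not tight, its dual is 0.
The binding rows give the dual system: 2·y_glaze + 5·y_clay = 23.5 and 5·y_glaze + 5·y_clay = 47.5.
This yields shadow prices y_glaze = 8, y_clay = 1.5.
Reduced cost of bowls: c₃ − yᵀa₃ = 39 − (8·5 + 1.5·2) = 39 − 43 = -4.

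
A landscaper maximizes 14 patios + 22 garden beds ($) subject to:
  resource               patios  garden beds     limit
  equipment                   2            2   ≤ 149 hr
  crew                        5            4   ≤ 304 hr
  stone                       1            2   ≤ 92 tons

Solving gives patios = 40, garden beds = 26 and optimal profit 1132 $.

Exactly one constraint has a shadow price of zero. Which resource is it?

equipment: 132/149 (slack 17)
crew: 304/304 (binding)
stone: 92/92 (binding)
By complementary slackness, a constraint with positive slack has shadow price 0 → equipment.

equipment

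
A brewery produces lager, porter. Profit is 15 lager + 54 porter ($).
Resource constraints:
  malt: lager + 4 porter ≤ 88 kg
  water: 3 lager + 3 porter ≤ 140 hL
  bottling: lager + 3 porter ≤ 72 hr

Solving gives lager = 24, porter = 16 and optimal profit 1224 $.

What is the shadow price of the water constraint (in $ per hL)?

0

Binding: malt and bottling. Non-binding: water (20 unused).
Slack constraints have shadow price 0 (complementary slackness).
From A_Bᵀ y = c: 1·y_malt + 1·y_bottling = 15; 4·y_malt + 3·y_bottling = 54.
This yields shadow prices y_malt = 9, y_bottling = 6.
Shadow price of water = 0.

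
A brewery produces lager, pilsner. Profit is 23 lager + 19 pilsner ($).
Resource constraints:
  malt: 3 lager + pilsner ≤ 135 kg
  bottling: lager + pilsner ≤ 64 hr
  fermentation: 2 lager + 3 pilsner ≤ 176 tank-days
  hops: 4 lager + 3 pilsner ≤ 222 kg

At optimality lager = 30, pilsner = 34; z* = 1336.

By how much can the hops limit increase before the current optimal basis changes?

5.5

Binding constraints: bottling, hops. The basis is B = [[1,1],[4,3]] with det -1.
Per unit increase in hops, x* moves by d = (1, -1).
The basis stays optimal until malt becomes binding; allowable increase = 5.5 kg.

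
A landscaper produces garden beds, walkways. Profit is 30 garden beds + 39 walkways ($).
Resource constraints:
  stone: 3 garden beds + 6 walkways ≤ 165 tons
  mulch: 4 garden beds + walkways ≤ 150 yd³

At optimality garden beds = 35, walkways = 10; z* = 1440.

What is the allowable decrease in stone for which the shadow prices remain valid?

Binding constraints: stone, mulch. The basis is B = [[3,6],[4,1]] with det -21.
Per unit decrease in stone, x* moves by d = (0.0476, -0.1905).
The basis stays optimal until walkways reaches 0; allowable decrease = 52.5 tons.

52.5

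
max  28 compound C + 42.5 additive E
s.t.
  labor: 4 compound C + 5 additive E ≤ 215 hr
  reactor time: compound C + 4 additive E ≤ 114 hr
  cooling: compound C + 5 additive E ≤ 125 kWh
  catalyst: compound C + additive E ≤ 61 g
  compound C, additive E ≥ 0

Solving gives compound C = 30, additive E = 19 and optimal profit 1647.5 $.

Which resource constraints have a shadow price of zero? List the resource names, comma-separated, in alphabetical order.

labor: 215/215 (binding)
reactor time: 106/114 (slack 8)
cooling: 125/125 (binding)
catalyst: 49/61 (slack 12)
By complementary slackness, a constraint with positive slack has shadow price 0 → catalyst, reactor time.

catalyst, reactor time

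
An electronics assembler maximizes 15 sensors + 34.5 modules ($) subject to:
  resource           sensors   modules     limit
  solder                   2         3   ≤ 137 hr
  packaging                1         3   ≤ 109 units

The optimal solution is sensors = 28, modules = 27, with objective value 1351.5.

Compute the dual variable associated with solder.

3.5

Check each constraint at x*: solder 137/137 (tight); packaging 109/109 (tight).
The binding rows give the dual system: 2·y_solder + 1·y_packaging = 15 and 3·y_solder + 3·y_packaging = 34.5.
→ y_solder = 3.5 and y_packaging = 8.
Shadow price of solder = 3.5.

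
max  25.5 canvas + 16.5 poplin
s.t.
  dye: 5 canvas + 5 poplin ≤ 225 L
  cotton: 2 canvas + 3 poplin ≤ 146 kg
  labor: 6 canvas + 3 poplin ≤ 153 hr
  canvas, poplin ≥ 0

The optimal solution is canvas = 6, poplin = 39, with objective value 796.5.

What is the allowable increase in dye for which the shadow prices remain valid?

21.25

Binding constraints: dye, labor. The basis is B = [[5,5],[6,3]] with det -15.
Per unit increase in dye, x* moves by d = (-0.2, 0.4).
The basis stays optimal until cotton becomes binding; allowable increase = 21.25 L.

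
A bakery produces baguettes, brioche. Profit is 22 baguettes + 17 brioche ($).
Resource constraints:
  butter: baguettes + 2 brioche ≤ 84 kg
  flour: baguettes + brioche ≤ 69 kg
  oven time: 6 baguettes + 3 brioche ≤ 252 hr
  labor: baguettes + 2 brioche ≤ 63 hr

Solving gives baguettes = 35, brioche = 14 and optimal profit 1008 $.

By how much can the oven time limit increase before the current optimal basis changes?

126

Binding constraints: oven time, labor. The basis is B = [[6,3],[1,2]] with det 9.
Per unit increase in oven time, x* moves by d = (0.2222, -0.1111).
The basis stays optimal until brioche reaches 0; allowable increase = 126 hr.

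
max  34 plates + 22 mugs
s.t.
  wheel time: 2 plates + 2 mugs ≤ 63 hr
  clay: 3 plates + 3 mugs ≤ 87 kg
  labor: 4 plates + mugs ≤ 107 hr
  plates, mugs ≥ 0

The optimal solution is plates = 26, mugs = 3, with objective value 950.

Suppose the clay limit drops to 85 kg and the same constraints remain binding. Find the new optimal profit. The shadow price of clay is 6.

Δb = -2, so new z* = 950 + (6)·(-2) = 950 − 12 = 938.

938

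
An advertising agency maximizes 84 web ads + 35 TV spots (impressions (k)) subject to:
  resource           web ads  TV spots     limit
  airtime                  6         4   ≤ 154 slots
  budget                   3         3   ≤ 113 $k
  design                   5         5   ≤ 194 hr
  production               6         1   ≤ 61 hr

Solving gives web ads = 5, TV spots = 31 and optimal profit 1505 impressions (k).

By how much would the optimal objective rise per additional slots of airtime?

7

At the optimum: airtime uses 154 of 154 (binding); budget uses 108 of 113 (slack = 5); design uses 180 of 194 (slack = 14); production uses 61 of 61 (binding).
Since budget, design are not tight, their duals are 0.
From A_Bᵀ y = c: 6·y_airtime + 6·y_production = 84; 4·y_airtime + 1·y_production = 35.
This yields shadow prices y_airtime = 7, y_production = 7.
Shadow price of airtime = 7.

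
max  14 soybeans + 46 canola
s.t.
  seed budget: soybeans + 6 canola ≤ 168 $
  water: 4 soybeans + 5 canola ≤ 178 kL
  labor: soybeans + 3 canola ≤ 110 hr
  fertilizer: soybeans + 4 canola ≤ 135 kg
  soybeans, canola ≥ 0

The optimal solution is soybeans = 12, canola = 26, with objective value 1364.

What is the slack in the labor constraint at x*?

labor used = 1·12 + 3·26 = 90; slack = 110 − 90 = 20.

20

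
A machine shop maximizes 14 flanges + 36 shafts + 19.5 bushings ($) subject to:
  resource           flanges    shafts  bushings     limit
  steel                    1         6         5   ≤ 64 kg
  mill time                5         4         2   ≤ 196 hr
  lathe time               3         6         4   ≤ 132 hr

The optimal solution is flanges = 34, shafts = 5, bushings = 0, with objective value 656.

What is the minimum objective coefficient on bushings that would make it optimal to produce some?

26

At the optimum: steel uses 64 of 64 (binding); mill time uses 190 of 196 (slack = 6); lathe time uses 132 of 132 (binding).
Since mill time is not tight, its dual is 0.
The binding rows give the dual system: 1·y_steel + 3·y_lathe time = 14 and 6·y_steel + 6·y_lathe time = 36.
→ y_steel = 2 and y_lathe time = 4.
bushings enters the basis when its profit ≥ yᵀa₃ = 2·5 + 4·4 = 26.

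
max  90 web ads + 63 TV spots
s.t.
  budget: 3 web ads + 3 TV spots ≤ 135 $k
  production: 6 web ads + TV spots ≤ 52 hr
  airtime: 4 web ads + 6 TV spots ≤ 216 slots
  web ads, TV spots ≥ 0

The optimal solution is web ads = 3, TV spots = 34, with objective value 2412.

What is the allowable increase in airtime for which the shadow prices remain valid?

51.2

Binding constraints: production, airtime. The basis is B = [[6,1],[4,6]] with det 32.
Per unit increase in airtime, x* moves by d = (-0.03125, 0.1875).
The basis stays optimal until budget becomes binding; allowable increase = 51.2 slots.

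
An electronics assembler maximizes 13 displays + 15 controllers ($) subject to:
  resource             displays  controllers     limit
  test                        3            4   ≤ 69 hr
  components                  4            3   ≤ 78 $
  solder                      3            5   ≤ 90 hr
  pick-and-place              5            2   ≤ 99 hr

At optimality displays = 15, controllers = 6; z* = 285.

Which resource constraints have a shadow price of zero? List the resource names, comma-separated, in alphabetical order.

pick-and-place, solder

test: 69/69 (binding)
components: 78/78 (binding)
solder: 75/90 (slack 15)
pick-and-place: 87/99 (slack 12)
By complementary slackness, a constraint with positive slack has shadow price 0 → pick-and-place, solder.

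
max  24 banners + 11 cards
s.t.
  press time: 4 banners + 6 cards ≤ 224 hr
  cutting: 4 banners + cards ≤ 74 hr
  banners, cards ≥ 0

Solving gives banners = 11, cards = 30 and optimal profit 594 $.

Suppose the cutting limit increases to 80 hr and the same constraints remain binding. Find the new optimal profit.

Check each constraint at x*: press time 224/224 (tight); cutting 74/74 (tight).
Dual feasibility on the basic columns requires 4·y_press time + 4·y_cutting = 24, 6·y_press time + 1·y_cutting = 11.
This yields shadow prices y_press time = 1, y_cutting = 5.
Δz = y_cutting·Δb = 5 × (6) = 30, so new z* = 594 + 30 = 624.

624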